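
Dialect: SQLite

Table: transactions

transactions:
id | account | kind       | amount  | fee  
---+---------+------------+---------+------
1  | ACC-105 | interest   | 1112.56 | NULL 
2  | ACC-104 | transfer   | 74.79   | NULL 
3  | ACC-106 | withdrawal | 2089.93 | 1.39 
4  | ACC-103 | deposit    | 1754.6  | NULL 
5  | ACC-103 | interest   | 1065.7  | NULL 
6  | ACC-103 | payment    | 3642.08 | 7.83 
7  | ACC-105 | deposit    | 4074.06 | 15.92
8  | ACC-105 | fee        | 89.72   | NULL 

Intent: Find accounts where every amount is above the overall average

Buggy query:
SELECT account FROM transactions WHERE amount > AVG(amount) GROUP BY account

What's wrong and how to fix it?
Bug: WHERE evaluates per row before aggregation, so AVG() is unavailable

Fix: Compute the overall average in a scalar subquery and compare each group's MIN against it in HAVING

Corrected query:
SELECT account FROM transactions GROUP BY account HAVING MIN(amount) > (SELECT AVG(amount) FROM transactions)

Result:
account
-------
ACC-106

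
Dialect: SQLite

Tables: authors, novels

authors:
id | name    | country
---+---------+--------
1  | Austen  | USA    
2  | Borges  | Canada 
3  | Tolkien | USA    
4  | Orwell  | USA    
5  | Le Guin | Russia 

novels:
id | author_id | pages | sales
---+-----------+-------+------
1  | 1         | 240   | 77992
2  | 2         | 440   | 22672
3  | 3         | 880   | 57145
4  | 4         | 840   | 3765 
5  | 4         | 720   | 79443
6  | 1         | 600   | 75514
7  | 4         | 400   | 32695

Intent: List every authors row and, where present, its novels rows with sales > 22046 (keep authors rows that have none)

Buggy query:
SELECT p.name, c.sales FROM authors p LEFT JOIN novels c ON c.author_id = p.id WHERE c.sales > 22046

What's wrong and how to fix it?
Bug: A WHERE condition on the right-hand table after LEFT JOIN drops unmatched parents

Fix: Put 'c.sales > 22046' in the JOIN's ON clause instead of WHERE

Corrected query:
SELECT p.name, c.sales FROM authors p LEFT JOIN novels c ON c.author_id = p.id AND c.sales > 22046

Result:
name    | sales
--------+------
Austen  | 75514
Austen  | 77992
Borges  | 22672
Tolkien | 57145
Orwell  | 32695
Orwell  | 79443
Le Guin | NULL 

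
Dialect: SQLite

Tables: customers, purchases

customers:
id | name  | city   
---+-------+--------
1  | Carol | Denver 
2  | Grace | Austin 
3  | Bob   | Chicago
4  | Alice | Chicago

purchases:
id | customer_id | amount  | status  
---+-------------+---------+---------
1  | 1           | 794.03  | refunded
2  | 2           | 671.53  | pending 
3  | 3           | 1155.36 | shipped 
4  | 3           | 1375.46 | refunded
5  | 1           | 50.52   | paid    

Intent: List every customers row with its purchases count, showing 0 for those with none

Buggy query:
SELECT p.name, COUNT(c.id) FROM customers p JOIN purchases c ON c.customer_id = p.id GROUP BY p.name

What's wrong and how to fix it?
Bug: INNER JOIN drops customers rows that have no matching purchases rows

Fix: Switch to LEFT JOIN to retain unmatched parent rows

Corrected query:
SELECT p.name, COUNT(c.id) FROM customers p LEFT JOIN purchases c ON c.customer_id = p.id GROUP BY p.name

Result:
name  | COUNT(c.id)
------+------------
Alice | 0          
Bob   | 2          
Carol | 2          
Grace | 1          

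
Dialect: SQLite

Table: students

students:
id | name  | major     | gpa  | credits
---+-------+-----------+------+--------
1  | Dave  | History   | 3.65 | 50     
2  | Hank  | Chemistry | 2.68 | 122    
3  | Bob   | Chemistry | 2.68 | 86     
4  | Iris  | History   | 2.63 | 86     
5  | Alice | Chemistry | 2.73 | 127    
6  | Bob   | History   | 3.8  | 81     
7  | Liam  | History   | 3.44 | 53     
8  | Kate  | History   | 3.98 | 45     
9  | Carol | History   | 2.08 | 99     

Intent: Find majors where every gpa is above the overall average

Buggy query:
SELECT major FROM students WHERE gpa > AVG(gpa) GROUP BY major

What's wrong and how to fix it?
Bug: WHERE evaluates per row before aggregation, so AVG() is unavailable

Fix: Use a subquery for AVG and a HAVING MIN(...) filter so the condition holds for every row in the group

Corrected query:
SELECT major FROM students GROUP BY major HAVING MIN(gpa) > (SELECT AVG(gpa) FROM students)

Result:
(no rows)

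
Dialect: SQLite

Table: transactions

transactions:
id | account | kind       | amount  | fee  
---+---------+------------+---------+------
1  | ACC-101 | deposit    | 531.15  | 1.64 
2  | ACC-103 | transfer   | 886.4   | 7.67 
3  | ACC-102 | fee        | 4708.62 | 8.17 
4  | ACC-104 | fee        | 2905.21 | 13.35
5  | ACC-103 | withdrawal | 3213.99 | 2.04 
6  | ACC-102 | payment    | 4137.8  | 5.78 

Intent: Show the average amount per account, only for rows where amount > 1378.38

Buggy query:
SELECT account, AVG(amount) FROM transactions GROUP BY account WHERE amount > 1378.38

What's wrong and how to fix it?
Bug: Row-level WHERE must come before GROUP BY in the clause order

Fix: Place WHERE between FROM and GROUP BY

Corrected query:
SELECT account, AVG(amount) FROM transactions WHERE amount > 1378.38 GROUP BY account

Result:
account | AVG(amount)
--------+------------
ACC-102 | 4423.21    
ACC-103 | 3213.99    
ACC-104 | 2905.21    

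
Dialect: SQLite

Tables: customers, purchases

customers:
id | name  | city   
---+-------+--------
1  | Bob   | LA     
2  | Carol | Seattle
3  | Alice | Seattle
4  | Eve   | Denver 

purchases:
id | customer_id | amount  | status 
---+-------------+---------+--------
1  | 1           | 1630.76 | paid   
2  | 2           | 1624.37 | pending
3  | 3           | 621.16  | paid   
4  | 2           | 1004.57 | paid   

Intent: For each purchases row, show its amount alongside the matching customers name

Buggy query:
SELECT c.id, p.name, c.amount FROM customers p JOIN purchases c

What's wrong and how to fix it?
Bug: Missing join condition: each purchases row is matched to all customers rows instead of just its own

Fix: Add ON c.customer_id = p.id to the JOIN

Corrected query:
SELECT c.id, p.name, c.amount FROM customers p JOIN purchases c ON c.customer_id = p.id

Result:
id | name  | amount 
---+-------+--------
1  | Bob   | 1630.76
2  | Carol | 1624.37
3  | Alice | 621.16 
4  | Carol | 1004.57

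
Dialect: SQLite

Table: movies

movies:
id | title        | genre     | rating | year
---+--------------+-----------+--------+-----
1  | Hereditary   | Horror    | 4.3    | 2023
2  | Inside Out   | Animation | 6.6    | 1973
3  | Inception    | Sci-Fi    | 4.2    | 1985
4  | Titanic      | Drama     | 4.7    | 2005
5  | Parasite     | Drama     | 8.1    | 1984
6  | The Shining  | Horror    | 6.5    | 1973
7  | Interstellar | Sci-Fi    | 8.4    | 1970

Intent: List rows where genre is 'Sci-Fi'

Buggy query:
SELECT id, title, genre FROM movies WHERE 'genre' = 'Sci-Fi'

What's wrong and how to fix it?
Bug: Single quotes denote string literals in SQL; the column name is being compared as a constant string

Fix: Remove the quotes around the column name (or use double quotes for an identifier)

Corrected query:
SELECT id, title, genre FROM movies WHERE genre = 'Sci-Fi'

Result:
id | title        | genre 
---+--------------+-------
3  | Inception    | Sci-Fi
7  | Interstellar | Sci-Fi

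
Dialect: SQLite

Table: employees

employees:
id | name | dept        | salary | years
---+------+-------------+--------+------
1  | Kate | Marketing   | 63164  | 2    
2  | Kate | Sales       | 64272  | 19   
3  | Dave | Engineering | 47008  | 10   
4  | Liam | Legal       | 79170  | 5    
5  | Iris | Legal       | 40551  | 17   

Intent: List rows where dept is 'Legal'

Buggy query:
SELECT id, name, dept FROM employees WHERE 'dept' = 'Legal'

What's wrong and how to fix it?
Bug: Single quotes denote string literals in SQL; the column name is being compared as a constant string

Fix: Reference the column as dept without single quotes

Corrected query:
SELECT id, name, dept FROM employees WHERE dept = 'Legal'

Result:
id | name | dept 
---+------+------
4  | Liam | Legal
5  | Iris | Legal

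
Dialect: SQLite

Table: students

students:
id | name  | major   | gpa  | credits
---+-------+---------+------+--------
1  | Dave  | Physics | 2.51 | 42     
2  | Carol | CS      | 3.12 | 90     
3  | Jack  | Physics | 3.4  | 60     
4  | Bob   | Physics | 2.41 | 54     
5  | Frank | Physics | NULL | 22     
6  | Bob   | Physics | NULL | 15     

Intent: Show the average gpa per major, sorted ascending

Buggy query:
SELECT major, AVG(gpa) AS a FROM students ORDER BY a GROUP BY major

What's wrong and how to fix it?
Bug: GROUP BY must precede ORDER BY

Fix: Move ORDER BY to the end, after GROUP BY

Corrected query:
SELECT major, AVG(gpa) AS a FROM students GROUP BY major ORDER BY a

Result:
major   | a       
--------+---------
Physics | 2.773333
CS      | 3.12    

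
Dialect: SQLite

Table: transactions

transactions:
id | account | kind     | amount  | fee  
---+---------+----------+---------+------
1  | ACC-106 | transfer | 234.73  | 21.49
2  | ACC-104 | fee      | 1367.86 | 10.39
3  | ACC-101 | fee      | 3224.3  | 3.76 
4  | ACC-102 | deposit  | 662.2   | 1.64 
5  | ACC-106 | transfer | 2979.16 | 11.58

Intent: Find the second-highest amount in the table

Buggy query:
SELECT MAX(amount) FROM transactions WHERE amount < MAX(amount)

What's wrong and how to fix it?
Bug: MAX(amount) on the right of the comparison is an aggregate-in-WHERE error

Fix: Compute the overall MAX in a subquery, then take MAX of rows below it

Corrected query:
SELECT MAX(amount) FROM transactions WHERE amount < (SELECT MAX(amount) FROM transactions)

Result:
MAX(amount)
-----------
2979.16    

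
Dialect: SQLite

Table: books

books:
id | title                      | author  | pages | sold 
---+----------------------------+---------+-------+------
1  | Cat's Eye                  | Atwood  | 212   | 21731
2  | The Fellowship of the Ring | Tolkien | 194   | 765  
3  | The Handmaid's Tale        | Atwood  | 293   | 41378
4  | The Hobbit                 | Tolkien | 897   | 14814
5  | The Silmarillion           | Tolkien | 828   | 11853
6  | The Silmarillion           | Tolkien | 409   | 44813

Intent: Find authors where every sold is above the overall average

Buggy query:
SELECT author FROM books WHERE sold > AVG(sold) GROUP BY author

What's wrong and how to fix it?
Bug: AVG() is an aggregate; it can't sit directly in WHERE

Fix: Use a subquery for AVG and a HAVING MIN(...) filter so the condition holds for every row in the group

Corrected query:
SELECT author FROM books GROUP BY author HAVING MIN(sold) > (SELECT AVG(sold) FROM books)

Result:
(no rows)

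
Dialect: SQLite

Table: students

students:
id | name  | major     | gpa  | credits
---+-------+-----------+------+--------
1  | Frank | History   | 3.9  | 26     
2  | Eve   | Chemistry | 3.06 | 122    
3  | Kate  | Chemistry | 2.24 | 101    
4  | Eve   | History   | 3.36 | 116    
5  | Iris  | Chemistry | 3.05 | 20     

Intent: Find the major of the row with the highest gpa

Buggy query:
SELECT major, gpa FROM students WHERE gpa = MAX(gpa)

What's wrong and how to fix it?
Bug: WHERE is evaluated per row; an aggregate over the whole table isn't defined there

Fix: Wrap MAX in a scalar subquery so WHERE compares against a single value

Corrected query:
SELECT major, gpa FROM students WHERE gpa = (SELECT MAX(gpa) FROM students)

Result:
major   | gpa
--------+----
History | 3.9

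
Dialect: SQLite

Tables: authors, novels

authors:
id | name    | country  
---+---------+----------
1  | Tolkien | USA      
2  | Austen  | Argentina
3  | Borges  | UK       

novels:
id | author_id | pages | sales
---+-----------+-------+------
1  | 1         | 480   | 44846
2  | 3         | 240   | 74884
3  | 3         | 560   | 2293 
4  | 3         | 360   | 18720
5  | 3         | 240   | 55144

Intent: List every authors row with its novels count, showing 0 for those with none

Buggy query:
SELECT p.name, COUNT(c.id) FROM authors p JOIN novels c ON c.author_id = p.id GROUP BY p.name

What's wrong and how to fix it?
Bug: An inner join excludes parents with zero children

Fix: Switch to LEFT JOIN to retain unmatched parent rows

Corrected query:
SELECT p.name, COUNT(c.id) FROM authors p LEFT JOIN novels c ON c.author_id = p.id GROUP BY p.name

Result:
name    | COUNT(c.id)
--------+------------
Austen  | 0          
Borges  | 4          
Tolkien | 1          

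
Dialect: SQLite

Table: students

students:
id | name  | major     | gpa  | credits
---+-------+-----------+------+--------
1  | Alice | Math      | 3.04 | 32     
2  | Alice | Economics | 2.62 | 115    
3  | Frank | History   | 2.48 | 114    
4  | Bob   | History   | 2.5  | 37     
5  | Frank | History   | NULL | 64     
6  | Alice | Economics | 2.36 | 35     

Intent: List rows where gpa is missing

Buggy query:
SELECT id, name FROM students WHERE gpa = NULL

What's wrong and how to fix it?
Bug: Comparing to NULL with '=' never matches; NULL = NULL is unknown, not true

Fix: Use IS NULL to test for NULL

Corrected query:
SELECT id, name FROM students WHERE gpa IS NULL

Result:
id | name 
---+------
5  | Frank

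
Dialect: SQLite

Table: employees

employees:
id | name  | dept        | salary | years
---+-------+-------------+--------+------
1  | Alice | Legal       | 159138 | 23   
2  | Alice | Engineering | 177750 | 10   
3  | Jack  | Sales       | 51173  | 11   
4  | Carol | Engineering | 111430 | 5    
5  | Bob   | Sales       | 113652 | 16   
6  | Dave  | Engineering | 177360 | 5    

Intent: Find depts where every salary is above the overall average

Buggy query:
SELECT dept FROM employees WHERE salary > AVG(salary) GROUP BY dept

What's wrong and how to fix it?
Bug: WHERE evaluates per row before aggregation, so AVG() is unavailable

Fix: Compute the overall average in a scalar subquery and compare each group's MIN against it in HAVING

Corrected query:
SELECT dept FROM employees GROUP BY dept HAVING MIN(salary) > (SELECT AVG(salary) FROM employees)

Result:
dept 
-----
Legal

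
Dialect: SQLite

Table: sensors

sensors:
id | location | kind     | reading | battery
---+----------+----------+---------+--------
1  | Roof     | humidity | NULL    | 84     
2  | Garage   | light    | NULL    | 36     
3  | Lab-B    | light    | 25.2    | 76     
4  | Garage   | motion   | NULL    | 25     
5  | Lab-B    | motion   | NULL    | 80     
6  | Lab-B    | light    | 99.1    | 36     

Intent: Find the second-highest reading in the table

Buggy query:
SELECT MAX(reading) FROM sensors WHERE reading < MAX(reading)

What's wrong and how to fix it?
Bug: MAX(reading) on the right of the comparison is an aggregate-in-WHERE error

Fix: Compute the overall MAX in a subquery, then take MAX of rows below it

Corrected query:
SELECT MAX(reading) FROM sensors WHERE reading < (SELECT MAX(reading) FROM sensors)

Result:
MAX(reading)
------------
25.2        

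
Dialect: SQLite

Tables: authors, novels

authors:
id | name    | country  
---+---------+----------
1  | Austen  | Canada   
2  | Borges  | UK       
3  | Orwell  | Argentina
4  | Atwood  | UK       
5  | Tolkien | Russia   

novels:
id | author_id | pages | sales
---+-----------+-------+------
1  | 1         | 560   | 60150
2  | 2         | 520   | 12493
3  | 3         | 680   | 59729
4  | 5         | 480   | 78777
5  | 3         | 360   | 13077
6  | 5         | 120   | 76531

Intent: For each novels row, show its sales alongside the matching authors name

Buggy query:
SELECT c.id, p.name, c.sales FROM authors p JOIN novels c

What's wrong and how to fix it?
Bug: JOIN with no ON clause produces a cartesian product; every novels row pairs with every authors row

Fix: Specify the join condition linking the foreign key to the parent id

Corrected query:
SELECT c.id, p.name, c.sales FROM authors p JOIN novels c ON c.author_id = p.id

Result:
id | name    | sales
---+---------+------
1  | Austen  | 60150
2  | Borges  | 12493
3  | Orwell  | 59729
4  | Tolkien | 78777
5  | Orwell  | 13077
6  | Tolkien | 76531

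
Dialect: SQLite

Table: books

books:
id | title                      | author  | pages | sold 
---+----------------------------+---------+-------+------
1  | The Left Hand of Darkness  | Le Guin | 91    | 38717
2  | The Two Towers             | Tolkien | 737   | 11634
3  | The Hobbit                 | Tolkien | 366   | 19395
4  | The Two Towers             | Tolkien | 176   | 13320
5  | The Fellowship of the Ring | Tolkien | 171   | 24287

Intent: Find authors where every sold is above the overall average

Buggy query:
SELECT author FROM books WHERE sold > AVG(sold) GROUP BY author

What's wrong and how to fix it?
Bug: WHERE evaluates per row before aggregation, so AVG() is unavailable

Fix: Use a subquery for AVG and a HAVING MIN(...) filter so the condition holds for every row in the group

Corrected query:
SELECT author FROM books GROUP BY author HAVING MIN(sold) > (SELECT AVG(sold) FROM books)

Result:
author 
-------
Le Guin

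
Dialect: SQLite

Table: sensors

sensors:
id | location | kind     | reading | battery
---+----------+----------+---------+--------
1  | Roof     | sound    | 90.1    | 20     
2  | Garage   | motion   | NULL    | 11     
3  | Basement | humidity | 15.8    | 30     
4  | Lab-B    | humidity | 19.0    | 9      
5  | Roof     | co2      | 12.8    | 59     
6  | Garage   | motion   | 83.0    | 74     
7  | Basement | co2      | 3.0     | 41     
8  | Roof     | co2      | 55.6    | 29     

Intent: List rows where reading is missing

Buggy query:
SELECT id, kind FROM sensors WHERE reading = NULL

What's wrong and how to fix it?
Bug: '= NULL' is always unknown in SQL three-valued logic, so no rows match

Fix: Use IS NULL to test for NULL

Corrected query:
SELECT id, kind FROM sensors WHERE reading IS NULL

Result:
id | kind  
---+-------
2  | motion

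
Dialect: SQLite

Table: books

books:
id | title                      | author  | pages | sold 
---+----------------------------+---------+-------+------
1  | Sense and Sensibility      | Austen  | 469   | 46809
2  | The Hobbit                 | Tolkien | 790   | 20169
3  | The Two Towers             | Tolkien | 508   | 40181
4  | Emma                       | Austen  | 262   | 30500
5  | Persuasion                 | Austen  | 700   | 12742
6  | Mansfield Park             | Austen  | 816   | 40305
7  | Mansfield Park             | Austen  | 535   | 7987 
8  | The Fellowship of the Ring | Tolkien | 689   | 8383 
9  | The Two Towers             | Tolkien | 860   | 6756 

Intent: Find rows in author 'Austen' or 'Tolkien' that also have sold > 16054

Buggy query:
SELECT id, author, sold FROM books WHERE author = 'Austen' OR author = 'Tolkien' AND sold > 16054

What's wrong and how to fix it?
Bug: Without parentheses, AND is evaluated before OR, so the sold filter only applies to the 'Tolkien' branch

Fix: Add parentheses around the OR so the AND applies to both alternatives

Corrected query:
SELECT id, author, sold FROM books WHERE (author = 'Austen' OR author = 'Tolkien') AND sold > 16054

Result:
id | author  | sold 
---+---------+------
1  | Austen  | 46809
2  | Tolkien | 20169
3  | Tolkien | 40181
4  | Austen  | 30500
6  | Austen  | 40305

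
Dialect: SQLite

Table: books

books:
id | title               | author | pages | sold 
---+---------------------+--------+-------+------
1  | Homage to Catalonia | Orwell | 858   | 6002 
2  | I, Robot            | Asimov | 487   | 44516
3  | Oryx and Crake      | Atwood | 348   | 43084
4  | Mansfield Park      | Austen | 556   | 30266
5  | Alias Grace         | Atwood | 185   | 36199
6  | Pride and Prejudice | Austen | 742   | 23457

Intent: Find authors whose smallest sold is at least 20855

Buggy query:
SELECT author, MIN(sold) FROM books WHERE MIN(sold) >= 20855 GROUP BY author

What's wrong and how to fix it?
Bug: MIN() in WHERE is a misuse of aggregate

Fix: Replace WHERE with HAVING after the GROUP BY

Corrected query:
SELECT author, MIN(sold) FROM books GROUP BY author HAVING MIN(sold) >= 20855

Result:
author | MIN(sold)
-------+----------
Asimov | 44516    
Atwood | 36199    
Austen | 23457    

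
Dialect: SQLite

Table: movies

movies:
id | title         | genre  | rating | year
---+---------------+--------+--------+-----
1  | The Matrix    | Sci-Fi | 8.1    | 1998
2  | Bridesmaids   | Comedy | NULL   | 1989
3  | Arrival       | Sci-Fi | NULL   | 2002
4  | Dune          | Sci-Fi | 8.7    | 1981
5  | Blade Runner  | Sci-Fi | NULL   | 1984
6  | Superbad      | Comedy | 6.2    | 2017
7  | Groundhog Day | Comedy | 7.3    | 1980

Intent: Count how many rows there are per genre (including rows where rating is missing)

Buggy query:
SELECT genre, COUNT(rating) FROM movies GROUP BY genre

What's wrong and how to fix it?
Bug: COUNT(column) counts non-NULL values only; rows with NULL rating aren't counted

Fix: Replace COUNT(rating) with COUNT(*)

Corrected query:
SELECT genre, COUNT(*) FROM movies GROUP BY genre

Result:
genre  | COUNT(*)
-------+---------
Comedy | 3       
Sci-Fi | 4       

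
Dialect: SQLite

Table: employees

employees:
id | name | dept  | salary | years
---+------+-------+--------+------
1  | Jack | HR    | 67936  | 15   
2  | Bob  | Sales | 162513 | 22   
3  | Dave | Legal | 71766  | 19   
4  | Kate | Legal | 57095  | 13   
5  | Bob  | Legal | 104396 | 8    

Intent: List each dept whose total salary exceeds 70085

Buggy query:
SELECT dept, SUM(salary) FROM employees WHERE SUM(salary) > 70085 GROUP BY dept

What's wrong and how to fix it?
Bug: SUM(salary) is an aggregate, but WHERE filters rows before aggregation

Fix: Use HAVING (which filters groups after aggregation) instead of WHERE

Corrected query:
SELECT dept, SUM(salary) FROM employees GROUP BY dept HAVING SUM(salary) > 70085

Result:
dept  | SUM(salary)
------+------------
Legal | 233257     
Sales | 162513     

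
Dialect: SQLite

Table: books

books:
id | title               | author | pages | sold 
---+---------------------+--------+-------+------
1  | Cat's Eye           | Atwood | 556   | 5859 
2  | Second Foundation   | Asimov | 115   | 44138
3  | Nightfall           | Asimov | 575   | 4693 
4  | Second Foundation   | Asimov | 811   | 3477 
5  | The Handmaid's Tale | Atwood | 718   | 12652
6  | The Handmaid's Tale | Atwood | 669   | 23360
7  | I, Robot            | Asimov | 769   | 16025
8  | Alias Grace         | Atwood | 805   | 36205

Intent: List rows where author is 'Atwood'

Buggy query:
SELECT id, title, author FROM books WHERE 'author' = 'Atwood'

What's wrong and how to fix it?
Bug: 'author' in single quotes is a string literal, not the column; the comparison is literal-vs-literal and never true

Fix: Remove the quotes around the column name (or use double quotes for an identifier)

Corrected query:
SELECT id, title, author FROM books WHERE author = 'Atwood'

Result:
id | title               | author
---+---------------------+-------
1  | Cat's Eye           | Atwood
5  | The Handmaid's Tale | Atwood
6  | The Handmaid's Tale | Atwood
8  | Alias Grace         | Atwood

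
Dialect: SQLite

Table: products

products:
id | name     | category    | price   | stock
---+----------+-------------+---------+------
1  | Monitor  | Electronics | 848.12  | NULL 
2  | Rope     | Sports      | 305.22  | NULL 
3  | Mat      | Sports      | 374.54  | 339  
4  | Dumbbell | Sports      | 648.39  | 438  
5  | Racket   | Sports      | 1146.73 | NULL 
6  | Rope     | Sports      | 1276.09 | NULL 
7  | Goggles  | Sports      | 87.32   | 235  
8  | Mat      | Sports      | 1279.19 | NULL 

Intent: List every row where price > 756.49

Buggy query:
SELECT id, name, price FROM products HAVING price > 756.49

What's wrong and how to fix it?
Bug: HAVING filters the output of aggregation, but this query has no GROUP BY and no aggregate functions, so SQLite rejects it (HAVING clause on a non-aggregate query); the condition here is per row

Fix: Use WHERE for row-level filtering

Corrected query:
SELECT id, name, price FROM products WHERE price > 756.49

Result:
id | name    | price  
---+---------+--------
1  | Monitor | 848.12 
5  | Racket  | 1146.73
6  | Rope    | 1276.09
8  | Mat     | 1279.19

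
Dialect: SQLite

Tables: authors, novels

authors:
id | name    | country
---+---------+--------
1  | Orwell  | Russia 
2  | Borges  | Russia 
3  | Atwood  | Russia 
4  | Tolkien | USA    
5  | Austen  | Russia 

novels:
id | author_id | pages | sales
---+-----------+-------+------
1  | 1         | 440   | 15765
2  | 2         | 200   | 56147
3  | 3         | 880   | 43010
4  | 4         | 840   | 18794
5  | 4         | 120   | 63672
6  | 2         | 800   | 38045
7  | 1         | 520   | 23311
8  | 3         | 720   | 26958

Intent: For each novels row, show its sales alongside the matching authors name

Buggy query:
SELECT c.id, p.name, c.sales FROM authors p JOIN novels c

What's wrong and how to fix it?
Bug: Missing join condition: each novels row is matched to all authors rows instead of just its own

Fix: Add ON c.author_id = p.id to the JOIN

Corrected query:
SELECT c.id, p.name, c.sales FROM authors p JOIN novels c ON c.author_id = p.id

Result:
id | name    | sales
---+---------+------
1  | Orwell  | 15765
2  | Borges  | 56147
3  | Atwood  | 43010
4  | Tolkien | 18794
5  | Tolkien | 63672
6  | Borges  | 38045
7  | Orwell  | 23311
8  | Atwood  | 26958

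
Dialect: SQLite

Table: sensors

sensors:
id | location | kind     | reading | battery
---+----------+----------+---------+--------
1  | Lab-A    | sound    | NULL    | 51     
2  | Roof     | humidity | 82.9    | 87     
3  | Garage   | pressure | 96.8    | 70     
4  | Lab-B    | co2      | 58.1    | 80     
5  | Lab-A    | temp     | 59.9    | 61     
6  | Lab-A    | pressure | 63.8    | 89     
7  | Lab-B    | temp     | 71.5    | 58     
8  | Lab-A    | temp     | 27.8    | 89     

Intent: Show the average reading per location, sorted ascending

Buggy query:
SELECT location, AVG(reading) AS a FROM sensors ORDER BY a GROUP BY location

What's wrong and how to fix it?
Bug: ORDER BY appears before GROUP BY; SQL clause order requires GROUP BY first

Fix: Move ORDER BY to the end, after GROUP BY

Corrected query:
SELECT location, AVG(reading) AS a FROM sensors GROUP BY location ORDER BY a

Result:
location | a   
---------+-----
Lab-A    | 50.5
Lab-B    | 64.8
Roof     | 82.9
Garage   | 96.8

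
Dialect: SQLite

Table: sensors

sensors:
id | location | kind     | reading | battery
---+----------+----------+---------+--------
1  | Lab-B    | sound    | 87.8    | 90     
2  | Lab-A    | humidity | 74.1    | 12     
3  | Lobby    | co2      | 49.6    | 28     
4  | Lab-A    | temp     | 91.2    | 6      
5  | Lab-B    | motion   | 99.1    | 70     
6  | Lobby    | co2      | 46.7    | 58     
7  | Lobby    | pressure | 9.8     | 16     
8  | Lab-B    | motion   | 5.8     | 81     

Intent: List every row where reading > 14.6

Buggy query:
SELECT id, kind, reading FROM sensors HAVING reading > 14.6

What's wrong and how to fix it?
Bug: This is a non-aggregate query (no GROUP BY, no aggregates), so in SQLite the HAVING clause is invalid here; a row-level condition belongs in WHERE

Fix: Use WHERE for row-level filtering

Corrected query:
SELECT id, kind, reading FROM sensors WHERE reading > 14.6

Result:
id | kind     | reading
---+----------+--------
1  | sound    | 87.8   
2  | humidity | 74.1   
3  | co2      | 49.6   
4  | temp     | 91.2   
5  | motion   | 99.1   
6  | co2      | 46.7   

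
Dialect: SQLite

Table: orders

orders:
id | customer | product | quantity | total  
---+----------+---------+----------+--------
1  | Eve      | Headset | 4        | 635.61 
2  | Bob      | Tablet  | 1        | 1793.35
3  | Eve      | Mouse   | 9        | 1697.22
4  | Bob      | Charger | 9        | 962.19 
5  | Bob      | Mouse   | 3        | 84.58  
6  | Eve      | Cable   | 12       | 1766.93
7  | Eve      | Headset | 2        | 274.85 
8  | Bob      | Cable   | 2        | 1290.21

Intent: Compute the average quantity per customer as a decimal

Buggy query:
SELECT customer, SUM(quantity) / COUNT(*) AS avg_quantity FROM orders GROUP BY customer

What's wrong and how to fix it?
Bug: SUM(quantity) and COUNT(*) are both integers; the division truncates the fractional part

Fix: Cast one side to REAL so the division keeps the fractional part

Corrected query:
SELECT customer, SUM(quantity) * 1.0 / COUNT(*) AS avg_quantity FROM orders GROUP BY customer

Result:
customer | avg_quantity
---------+-------------
Bob      | 3.75        
Eve      | 6.75        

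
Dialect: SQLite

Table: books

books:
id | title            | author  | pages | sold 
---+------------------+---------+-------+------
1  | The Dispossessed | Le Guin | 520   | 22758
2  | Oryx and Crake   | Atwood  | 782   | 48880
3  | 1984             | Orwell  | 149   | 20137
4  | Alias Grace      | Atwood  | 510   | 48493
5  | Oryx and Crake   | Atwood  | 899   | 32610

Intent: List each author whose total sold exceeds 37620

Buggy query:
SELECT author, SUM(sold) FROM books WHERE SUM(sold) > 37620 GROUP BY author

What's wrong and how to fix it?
Bug: SUM(sold) is an aggregate, but WHERE filters rows before aggregation

Fix: Use HAVING (which filters groups after aggregation) instead of WHERE

Corrected query:
SELECT author, SUM(sold) FROM books GROUP BY author HAVING SUM(sold) > 37620

Result:
author | SUM(sold)
-------+----------
Atwood | 129983   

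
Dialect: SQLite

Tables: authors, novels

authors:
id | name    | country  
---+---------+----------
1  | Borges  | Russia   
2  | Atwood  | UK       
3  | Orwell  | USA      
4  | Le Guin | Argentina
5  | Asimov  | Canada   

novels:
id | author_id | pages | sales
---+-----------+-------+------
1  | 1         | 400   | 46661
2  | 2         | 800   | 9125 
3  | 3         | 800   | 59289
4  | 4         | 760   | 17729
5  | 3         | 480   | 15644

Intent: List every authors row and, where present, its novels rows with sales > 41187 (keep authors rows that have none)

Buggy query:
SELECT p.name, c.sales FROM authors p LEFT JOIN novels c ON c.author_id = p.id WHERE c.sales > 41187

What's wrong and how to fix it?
Bug: Filtering c.sales in WHERE discards the NULL rows produced by LEFT JOIN, turning it into an inner join

Fix: Move the right-table condition into the ON clause so unmatched parents are kept

Corrected query:
SELECT p.name, c.sales FROM authors p LEFT JOIN novels c ON c.author_id = p.id AND c.sales > 41187

Result:
name    | sales
--------+------
Borges  | 46661
Atwood  | NULL 
Orwell  | 59289
Le Guin | NULL 
Asimov  | NULL 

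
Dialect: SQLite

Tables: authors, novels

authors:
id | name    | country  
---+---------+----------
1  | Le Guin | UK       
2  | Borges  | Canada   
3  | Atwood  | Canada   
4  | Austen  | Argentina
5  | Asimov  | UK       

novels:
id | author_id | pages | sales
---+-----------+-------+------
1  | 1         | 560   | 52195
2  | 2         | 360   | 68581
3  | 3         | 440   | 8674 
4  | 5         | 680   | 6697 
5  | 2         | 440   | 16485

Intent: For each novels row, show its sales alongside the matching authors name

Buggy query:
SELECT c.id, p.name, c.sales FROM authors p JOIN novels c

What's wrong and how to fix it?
Bug: JOIN with no ON clause produces a cartesian product; every novels row pairs with every authors row

Fix: Add ON c.author_id = p.id to the JOIN

Corrected query:
SELECT c.id, p.name, c.sales FROM authors p JOIN novels c ON c.author_id = p.id

Result:
id | name    | sales
---+---------+------
1  | Le Guin | 52195
2  | Borges  | 68581
3  | Atwood  | 8674 
4  | Asimov  | 6697 
5  | Borges  | 16485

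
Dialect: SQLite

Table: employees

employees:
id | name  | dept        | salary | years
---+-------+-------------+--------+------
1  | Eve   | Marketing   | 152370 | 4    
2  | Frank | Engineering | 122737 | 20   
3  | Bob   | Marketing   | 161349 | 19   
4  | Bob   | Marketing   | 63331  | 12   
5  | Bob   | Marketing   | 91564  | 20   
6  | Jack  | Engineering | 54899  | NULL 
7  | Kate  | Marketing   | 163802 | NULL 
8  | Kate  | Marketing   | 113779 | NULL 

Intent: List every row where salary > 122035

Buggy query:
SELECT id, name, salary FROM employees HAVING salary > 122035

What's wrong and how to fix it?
Bug: This is a non-aggregate query (no GROUP BY, no aggregates), so in SQLite the HAVING clause is invalid here; a row-level condition belongs in WHERE

Fix: Replace HAVING with WHERE since the condition applies to individual rows

Corrected query:
SELECT id, name, salary FROM employees WHERE salary > 122035

Result:
id | name  | salary
---+-------+-------
1  | Eve   | 152370
2  | Frank | 122737
3  | Bob   | 161349
7  | Kate  | 163802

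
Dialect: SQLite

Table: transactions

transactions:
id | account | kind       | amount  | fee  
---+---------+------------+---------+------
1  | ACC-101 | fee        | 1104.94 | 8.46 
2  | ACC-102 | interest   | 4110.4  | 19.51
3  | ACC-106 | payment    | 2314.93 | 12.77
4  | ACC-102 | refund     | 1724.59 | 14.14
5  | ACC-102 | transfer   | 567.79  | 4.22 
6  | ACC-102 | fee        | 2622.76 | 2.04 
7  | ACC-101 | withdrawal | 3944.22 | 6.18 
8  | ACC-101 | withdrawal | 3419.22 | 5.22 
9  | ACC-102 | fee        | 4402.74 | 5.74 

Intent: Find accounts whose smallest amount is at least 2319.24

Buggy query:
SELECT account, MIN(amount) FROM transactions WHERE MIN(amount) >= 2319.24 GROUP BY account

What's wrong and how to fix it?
Bug: MIN() in WHERE is a misuse of aggregate

Fix: Use HAVING for the per-group MIN condition

Corrected query:
SELECT account, MIN(amount) FROM transactions GROUP BY account HAVING MIN(amount) >= 2319.24

Result:
(no rows)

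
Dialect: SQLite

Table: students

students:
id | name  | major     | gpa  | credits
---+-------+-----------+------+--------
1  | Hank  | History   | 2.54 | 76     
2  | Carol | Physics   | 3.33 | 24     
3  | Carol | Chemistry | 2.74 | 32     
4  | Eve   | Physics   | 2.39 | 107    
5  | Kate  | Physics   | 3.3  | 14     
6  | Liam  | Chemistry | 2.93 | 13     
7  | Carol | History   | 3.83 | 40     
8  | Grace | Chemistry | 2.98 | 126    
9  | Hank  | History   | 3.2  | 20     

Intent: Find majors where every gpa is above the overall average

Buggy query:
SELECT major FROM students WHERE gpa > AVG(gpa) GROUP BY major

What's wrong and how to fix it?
Bug: AVG() is an aggregate; it can't sit directly in WHERE

Fix: Use a subquery for AVG and a HAVING MIN(...) filter so the condition holds for every row in the group

Corrected query:
SELECT major FROM students GROUP BY major HAVING MIN(gpa) > (SELECT AVG(gpa) FROM students)

Result:
(no rows)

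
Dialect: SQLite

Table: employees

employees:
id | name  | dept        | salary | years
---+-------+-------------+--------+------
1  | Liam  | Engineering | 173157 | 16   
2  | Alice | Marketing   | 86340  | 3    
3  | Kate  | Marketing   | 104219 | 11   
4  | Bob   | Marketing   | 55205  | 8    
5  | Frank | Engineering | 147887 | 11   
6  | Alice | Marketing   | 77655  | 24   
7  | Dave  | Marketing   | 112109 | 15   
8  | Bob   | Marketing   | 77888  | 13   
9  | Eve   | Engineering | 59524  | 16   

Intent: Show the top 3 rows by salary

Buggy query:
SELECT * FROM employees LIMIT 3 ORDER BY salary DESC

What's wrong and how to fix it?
Bug: LIMIT must come after ORDER BY

Fix: Swap the clauses: ORDER BY first, then LIMIT

Corrected query:
SELECT * FROM employees ORDER BY salary DESC LIMIT 3

Result:
id | name  | dept        | salary | years
---+-------+-------------+--------+------
1  | Liam  | Engineering | 173157 | 16   
5  | Frank | Engineering | 147887 | 11   
7  | Dave  | Marketing   | 112109 | 15   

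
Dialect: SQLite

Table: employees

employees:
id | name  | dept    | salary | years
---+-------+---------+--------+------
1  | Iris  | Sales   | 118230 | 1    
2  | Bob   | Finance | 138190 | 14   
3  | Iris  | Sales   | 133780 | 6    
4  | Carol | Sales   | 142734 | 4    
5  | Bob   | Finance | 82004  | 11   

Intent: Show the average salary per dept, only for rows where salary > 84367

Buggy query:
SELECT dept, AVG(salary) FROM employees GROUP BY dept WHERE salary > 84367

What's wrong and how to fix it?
Bug: WHERE cannot follow GROUP BY

Fix: Move the WHERE clause before GROUP BY

Corrected query:
SELECT dept, AVG(salary) FROM employees WHERE salary > 84367 GROUP BY dept

Result:
dept    | AVG(salary)  
--------+--------------
Finance | 138190       
Sales   | 131581.333333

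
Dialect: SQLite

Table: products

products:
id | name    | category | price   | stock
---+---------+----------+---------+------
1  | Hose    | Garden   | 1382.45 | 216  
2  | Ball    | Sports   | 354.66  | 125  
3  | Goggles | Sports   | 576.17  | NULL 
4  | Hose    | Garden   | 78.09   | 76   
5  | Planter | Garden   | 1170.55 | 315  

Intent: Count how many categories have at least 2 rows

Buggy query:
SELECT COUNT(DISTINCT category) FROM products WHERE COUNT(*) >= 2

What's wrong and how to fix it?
Bug: WHERE filters individual rows, not groups, so a group-level COUNT is invalid there

Fix: Group first with HAVING COUNT(*) >= 2, then COUNT the resulting groups

Corrected query:
SELECT COUNT(*) FROM (SELECT category FROM products GROUP BY category HAVING COUNT(*) >= 2)

Result:
COUNT(*)
--------
2       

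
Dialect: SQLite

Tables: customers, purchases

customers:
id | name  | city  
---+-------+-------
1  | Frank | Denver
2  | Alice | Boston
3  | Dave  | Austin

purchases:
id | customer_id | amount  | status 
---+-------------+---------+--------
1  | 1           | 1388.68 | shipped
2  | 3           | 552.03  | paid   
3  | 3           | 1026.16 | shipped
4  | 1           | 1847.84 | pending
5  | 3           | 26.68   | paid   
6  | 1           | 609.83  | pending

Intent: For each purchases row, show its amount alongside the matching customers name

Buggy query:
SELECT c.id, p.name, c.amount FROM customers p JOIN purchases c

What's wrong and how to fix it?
Bug: JOIN with no ON clause produces a cartesian product; every purchases row pairs with every customers row

Fix: Specify the join condition linking the foreign key to the parent id

Corrected query:
SELECT c.id, p.name, c.amount FROM customers p JOIN purchases c ON c.customer_id = p.id

Result:
id | name  | amount 
---+-------+--------
1  | Frank | 1388.68
2  | Dave  | 552.03 
3  | Dave  | 1026.16
4  | Frank | 1847.84
5  | Dave  | 26.68  
6  | Frank | 609.83 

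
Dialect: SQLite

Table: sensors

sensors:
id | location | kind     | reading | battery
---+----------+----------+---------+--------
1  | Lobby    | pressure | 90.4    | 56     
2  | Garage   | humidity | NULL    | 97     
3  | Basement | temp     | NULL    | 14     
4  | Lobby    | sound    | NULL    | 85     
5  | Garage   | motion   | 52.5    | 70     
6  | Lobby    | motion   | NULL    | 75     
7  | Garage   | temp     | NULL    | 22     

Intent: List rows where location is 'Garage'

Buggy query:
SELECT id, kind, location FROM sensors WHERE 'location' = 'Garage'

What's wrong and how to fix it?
Bug: Single quotes denote string literals in SQL; the column name is being compared as a constant string

Fix: Remove the quotes around the column name (or use double quotes for an identifier)

Corrected query:
SELECT id, kind, location FROM sensors WHERE location = 'Garage'

Result:
id | kind     | location
---+----------+---------
2  | humidity | Garage  
5  | motion   | Garage  
7  | temp     | Garage  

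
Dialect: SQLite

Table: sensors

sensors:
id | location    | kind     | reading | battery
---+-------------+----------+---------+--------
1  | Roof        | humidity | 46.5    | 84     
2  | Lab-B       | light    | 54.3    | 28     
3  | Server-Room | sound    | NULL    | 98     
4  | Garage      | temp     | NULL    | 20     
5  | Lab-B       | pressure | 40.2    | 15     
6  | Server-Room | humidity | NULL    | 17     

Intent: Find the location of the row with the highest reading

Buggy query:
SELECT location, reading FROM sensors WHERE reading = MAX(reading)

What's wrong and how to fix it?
Bug: WHERE is evaluated per row; an aggregate over the whole table isn't defined there

Fix: Wrap MAX in a scalar subquery so WHERE compares against a single value

Corrected query:
SELECT location, reading FROM sensors WHERE reading = (SELECT MAX(reading) FROM sensors)

Result:
location | reading
---------+--------
Lab-B    | 54.3   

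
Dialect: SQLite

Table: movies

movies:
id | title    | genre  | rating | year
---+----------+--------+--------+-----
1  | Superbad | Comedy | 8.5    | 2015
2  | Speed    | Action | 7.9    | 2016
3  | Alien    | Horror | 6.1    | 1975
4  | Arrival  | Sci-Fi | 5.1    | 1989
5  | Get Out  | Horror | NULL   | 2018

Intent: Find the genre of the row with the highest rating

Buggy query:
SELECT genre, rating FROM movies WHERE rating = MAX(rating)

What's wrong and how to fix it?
Bug: MAX(rating) is an aggregate and cannot be used directly in WHERE

Fix: Use a subquery: WHERE rating = (SELECT MAX(rating) FROM movies)

Corrected query:
SELECT genre, rating FROM movies WHERE rating = (SELECT MAX(rating) FROM movies)

Result:
genre  | rating
-------+-------
Comedy | 8.5   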